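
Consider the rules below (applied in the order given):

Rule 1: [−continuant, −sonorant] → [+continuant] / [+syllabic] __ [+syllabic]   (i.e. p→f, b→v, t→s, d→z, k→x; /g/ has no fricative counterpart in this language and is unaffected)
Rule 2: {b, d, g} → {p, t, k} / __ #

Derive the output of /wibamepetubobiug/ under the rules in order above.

Rule 1 (intervocalic spirantization): /b/ is a stop between vowels /i/ and /a/, so it spirantizes to the fricative [v]. /p/ is a stop between vowels /e/ and /e/, so it spirantizes to the fricative [f]. /t/ is a stop between vowels /e/ and /u/, so it spirantizes to the fricative [s]. /b/ is a stop between vowels /u/ and /o/, so it spirantizes to the fricative [v]. /b/ is a stop between vowels /o/ and /i/, so it spirantizes to the fricative [v]. /wibamepetubobiug/ → wivamefesuvoviug.
Rule 2 (final devoicing): /g/ is a voiced stop in word-final position, so it devoices to [k]. /wivamefesuvoviug/ → wivamefesuvoviuk.

wivamefesuvoviuk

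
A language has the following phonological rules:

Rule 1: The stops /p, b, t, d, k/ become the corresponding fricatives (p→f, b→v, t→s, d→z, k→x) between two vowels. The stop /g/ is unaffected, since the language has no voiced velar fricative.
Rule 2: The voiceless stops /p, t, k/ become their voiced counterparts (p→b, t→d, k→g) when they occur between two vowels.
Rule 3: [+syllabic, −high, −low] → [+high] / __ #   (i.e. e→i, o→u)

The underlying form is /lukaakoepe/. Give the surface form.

luxaaxoefi

Rule 1 (intervocalic spirantization): /k/ is a stop between vowels /u/ and /a/, so it spirantizes to the fricative [x]. /k/ is a stop between vowels /a/ and /o/, so it spirantizes to the fricative [x]. /p/ is a stop between vowels /e/ and /e/, so it spirantizes to the fricative [f]. /lukaakoepe/ → luxaaxoefe.
Rule 2 (intervocalic voicing): no segment meets the environment; /luxaaxoefe/ is unchanged.
Rule 3 (final vowel raising): /e/ is a mid vowel in word-final position, so it raises to [i]. /luxaaxoefe/ → luxaaxoefi.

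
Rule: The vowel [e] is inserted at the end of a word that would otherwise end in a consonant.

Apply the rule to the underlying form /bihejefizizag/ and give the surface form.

bihejefizizage

the form ends in the consonant /g/, so [e] is inserted word-finally.
Surface form: [bihejefizizage].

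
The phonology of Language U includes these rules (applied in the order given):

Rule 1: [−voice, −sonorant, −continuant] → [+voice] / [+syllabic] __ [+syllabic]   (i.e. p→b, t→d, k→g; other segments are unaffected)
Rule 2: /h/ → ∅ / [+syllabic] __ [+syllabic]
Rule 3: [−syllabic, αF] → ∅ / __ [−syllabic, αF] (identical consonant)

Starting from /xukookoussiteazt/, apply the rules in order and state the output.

xugoogousideazt

Rule 1 (intervocalic voicing): /k/ is a voiceless stop between vowels /u/ and /o/, so it voices to [g]. /k/ is a voiceless stop between vowels /o/ and /o/, so it voices to [g]. /t/ is a voiceless stop between vowels /i/ and /e/, so it voices to [d]. /xukookoussiteazt/ → xugoogoussideazt.
Rule 2 (intervocalic h-deletion): no segment meets the environment; /xugoogoussideazt/ is unchanged.
Rule 3 (degemination): /ss/ is a geminate; the first /s/ deletes. /xugoogoussideazt/ → xugoogousideazt.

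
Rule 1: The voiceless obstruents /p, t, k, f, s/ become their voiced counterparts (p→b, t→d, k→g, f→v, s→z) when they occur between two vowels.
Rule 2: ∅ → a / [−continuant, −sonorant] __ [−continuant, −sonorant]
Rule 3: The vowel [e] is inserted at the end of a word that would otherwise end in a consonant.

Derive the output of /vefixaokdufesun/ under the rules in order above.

Rule 1 (intervocalic voicing): /f/ is a voiceless obstruent between vowels /e/ and /i/, so it voices to [v]. /f/ is a voiceless obstruent between vowels /u/ and /e/, so it voices to [v]. /s/ is a voiceless obstruent between vowels /e/ and /u/, so it voices to [z]. /vefixaokdufesun/ → vevixaokduvezun.
Rule 2 (stop-cluster a-epenthesis): /k/ and /d/ form a stop–stop cluster, so [a] is inserted between them. /vevixaokduvezun/ → vevixaokaduvezun.
Rule 3 (final e-epenthesis): the form ends in the consonant /n/, so [e] is inserted word-finally. /vevixaokaduvezun/ → vevixaokaduvezune.

vevixaokaduvezune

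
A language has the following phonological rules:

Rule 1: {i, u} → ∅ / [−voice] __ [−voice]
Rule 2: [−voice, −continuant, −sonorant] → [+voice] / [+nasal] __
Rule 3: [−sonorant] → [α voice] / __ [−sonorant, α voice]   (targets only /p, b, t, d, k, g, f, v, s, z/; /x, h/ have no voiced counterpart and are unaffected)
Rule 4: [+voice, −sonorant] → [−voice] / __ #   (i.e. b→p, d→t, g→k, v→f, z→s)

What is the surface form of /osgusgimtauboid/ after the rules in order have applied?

Rule 1 (high vowel syncope): no segment meets the environment; /osgusgimtauboid/ is unchanged.
Rule 2 (post-nasal voicing): /t/ is a voiceless stop immediately after the nasal /m/, so it voices to [d]. /osgusgimtauboid/ → osgusgimdauboid.
Rule 3 (regressive voicing assimilation): /s/ precedes the voiced obstruent /g/, so it voices to [z] by assimilation. /s/ precedes the voiced obstruent /g/, so it voices to [z] by assimilation. /osgusgimdauboid/ → ozguzgimdauboid.
Rule 4 (final devoicing): /d/ is a voiced obstruent in word-final position, so it devoices to [t]. /ozguzgimdauboid/ → ozguzgimdauboit.

ozguzgimdauboit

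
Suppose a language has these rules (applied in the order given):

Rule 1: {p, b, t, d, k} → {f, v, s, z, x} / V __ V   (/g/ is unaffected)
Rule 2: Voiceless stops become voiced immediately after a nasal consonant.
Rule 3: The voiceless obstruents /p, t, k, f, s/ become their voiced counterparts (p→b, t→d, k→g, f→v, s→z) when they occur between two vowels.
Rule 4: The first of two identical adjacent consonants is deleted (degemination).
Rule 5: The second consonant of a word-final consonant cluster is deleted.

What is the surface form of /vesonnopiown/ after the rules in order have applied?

vezonoviow

Rule 1 (intervocalic spirantization): /p/ is a stop between vowels /o/ and /i/, so it spirantizes to the fricative [f]. /vesonnopiown/ → vesonnofiown.
Rule 2 (post-nasal voicing): no segment meets the environment; /vesonnofiown/ is unchanged.
Rule 3 (intervocalic voicing): /s/ is a voiceless obstruent between vowels /e/ and /o/, so it voices to [z]. /f/ is a voiceless obstruent between vowels /o/ and /i/, so it voices to [v]. /vesonnofiown/ → vezonnoviown.
Rule 4 (degemination): /nn/ is a geminate; the first /n/ deletes. /vezonnoviown/ → vezonoviown.
Rule 5 (final cluster simplification): /n/ is the second consonant of a word-final cluster /wn/, so it deletes. /vezonoviown/ → vezonoviow.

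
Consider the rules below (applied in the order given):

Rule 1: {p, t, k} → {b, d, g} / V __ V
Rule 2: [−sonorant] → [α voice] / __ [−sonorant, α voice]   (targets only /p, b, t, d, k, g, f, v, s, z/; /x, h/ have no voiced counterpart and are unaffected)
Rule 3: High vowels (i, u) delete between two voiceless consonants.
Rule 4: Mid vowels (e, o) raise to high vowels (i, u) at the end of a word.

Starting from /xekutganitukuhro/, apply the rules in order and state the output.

xegudganiduguhru

Rule 1 (intervocalic voicing): /k/ is a voiceless stop between vowels /e/ and /u/, so it voices to [g]. /t/ is a voiceless stop between vowels /i/ and /u/, so it voices to [d]. /k/ is a voiceless stop between vowels /u/ and /u/, so it voices to [g]. /xekutganitukuhro/ → xegutganiduguhro.
Rule 2 (regressive voicing assimilation): /t/ precedes the voiced obstruent /g/, so it voices to [d] by assimilation. /xegutganiduguhro/ → xegudganiduguhro.
Rule 3 (high vowel syncope): no segment meets the environment; /xegudganiduguhro/ is unchanged.
Rule 4 (final vowel raising): /o/ is a mid vowel in word-final position, so it raises to [u]. /xegudganiduguhro/ → xegudganiduguhru.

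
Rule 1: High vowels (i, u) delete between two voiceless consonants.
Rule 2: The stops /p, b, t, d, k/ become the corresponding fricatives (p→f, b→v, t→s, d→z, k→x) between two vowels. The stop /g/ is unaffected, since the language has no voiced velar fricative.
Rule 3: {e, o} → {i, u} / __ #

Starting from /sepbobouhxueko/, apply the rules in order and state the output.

sepbovouhxuexu

Rule 1 (high vowel syncope): no segment meets the environment; /sepbobouhxueko/ is unchanged.
Rule 2 (intervocalic spirantization): /b/ is a stop between vowels /o/ and /o/, so it spirantizes to the fricative [v]. /k/ is a stop between vowels /e/ and /o/, so it spirantizes to the fricative [x]. /sepbobouhxueko/ → sepbovouhxuexo.
Rule 3 (final vowel raising): /o/ is a mid vowel in word-final position, so it raises to [u]. /sepbovouhxuexo/ → sepbovouhxuexu.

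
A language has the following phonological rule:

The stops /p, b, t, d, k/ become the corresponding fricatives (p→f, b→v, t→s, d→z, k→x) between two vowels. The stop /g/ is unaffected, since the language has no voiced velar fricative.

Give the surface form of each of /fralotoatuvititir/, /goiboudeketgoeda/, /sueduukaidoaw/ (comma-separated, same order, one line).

/fralotoatuvititir/: /t/ is a stop between vowels /o/ and /o/, so it spirantizes to the fricative [s]. /t/ is a stop between vowels /a/ and /u/, so it spirantizes to the fricative [s]. /t/ is a stop between vowels /i/ and /i/, so it spirantizes to the fricative [s]. /t/ is a stop between vowels /i/ and /i/, so it spirantizes to the fricative [s]. → [fralosoasuvisisir].
/goiboudeketgoeda/: /b/ is a stop between vowels /i/ and /o/, so it spirantizes to the fricative [v]. /d/ is a stop between vowels /u/ and /e/, so it spirantizes to the fricative [z]. /k/ is a stop between vowels /e/ and /e/, so it spirantizes to the fricative [x]. /d/ is a stop between vowels /e/ and /a/, so it spirantizes to the fricative [z]. → [goivouzexetgoeza].
/sueduukaidoaw/: /d/ is a stop between vowels /e/ and /u/, so it spirantizes to the fricative [z]. /k/ is a stop between vowels /u/ and /a/, so it spirantizes to the fricative [x]. /d/ is a stop between vowels /i/ and /o/, so it spirantizes to the fricative [z]. → [suezuuxaizoaw].

fralosoasuvisisir, goivouzexetgoeza, suezuuxaizoaw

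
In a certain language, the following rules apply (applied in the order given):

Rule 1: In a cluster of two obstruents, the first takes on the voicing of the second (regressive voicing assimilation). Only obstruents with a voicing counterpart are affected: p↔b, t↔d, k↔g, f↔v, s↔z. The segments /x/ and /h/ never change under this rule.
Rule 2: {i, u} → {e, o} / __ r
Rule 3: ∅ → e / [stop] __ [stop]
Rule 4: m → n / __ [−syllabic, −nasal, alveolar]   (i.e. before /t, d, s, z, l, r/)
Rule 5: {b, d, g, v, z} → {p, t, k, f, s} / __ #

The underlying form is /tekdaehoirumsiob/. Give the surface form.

tegedaehoerunsiop

Rule 1 (regressive voicing assimilation): /k/ precedes the voiced obstruent /d/, so it voices to [g] by assimilation. /tekdaehoirumsiob/ → tegdaehoirumsiob.
Rule 2 (pre-rhotic lowering): /i/ is a high vowel immediately before /r/, so it lowers to [e]. /tegdaehoirumsiob/ → tegdaehoerumsiob.
Rule 3 (stop-cluster e-epenthesis): /g/ and /d/ form a stop–stop cluster, so [e] is inserted between them. /tegdaehoerumsiob/ → tegedaehoerumsiob.
Rule 4 (nasal place assimilation): /m/ precedes the alveolar consonant /s/, so it assimilates in place to [n]. /tegedaehoerumsiob/ → tegedaehoerunsiob.
Rule 5 (final devoicing): /b/ is a voiced obstruent in word-final position, so it devoices to [p]. /tegedaehoerunsiob/ → tegedaehoerunsiop.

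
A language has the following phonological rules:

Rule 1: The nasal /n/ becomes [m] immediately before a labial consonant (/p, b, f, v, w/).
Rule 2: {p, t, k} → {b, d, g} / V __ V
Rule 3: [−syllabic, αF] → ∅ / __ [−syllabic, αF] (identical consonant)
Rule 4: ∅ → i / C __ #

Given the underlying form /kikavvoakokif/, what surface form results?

kigavoagogifi

Rule 1 (nasal place assimilation): no segment meets the environment; /kikavvoakokif/ is unchanged.
Rule 2 (intervocalic voicing): /k/ is a voiceless stop between vowels /i/ and /a/, so it voices to [g]. /k/ is a voiceless stop between vowels /a/ and /o/, so it voices to [g]. /k/ is a voiceless stop between vowels /o/ and /i/, so it voices to [g]. /kikavvoakokif/ → kigavvoagogif.
Rule 3 (degemination): /vv/ is a geminate; the first /v/ deletes. /kigavvoagogif/ → kigavoagogif.
Rule 4 (final i-epenthesis): the form ends in the consonant /f/, so [i] is inserted word-finally. /kigavoagogif/ → kigavoagogifi.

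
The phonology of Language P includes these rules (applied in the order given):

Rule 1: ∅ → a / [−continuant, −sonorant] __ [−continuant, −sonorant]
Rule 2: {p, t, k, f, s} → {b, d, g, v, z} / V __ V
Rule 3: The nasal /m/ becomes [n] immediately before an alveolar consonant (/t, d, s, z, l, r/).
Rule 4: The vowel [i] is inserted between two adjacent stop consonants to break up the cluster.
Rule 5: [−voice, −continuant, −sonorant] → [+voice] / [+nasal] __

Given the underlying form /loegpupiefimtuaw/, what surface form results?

Rule 1 (stop-cluster a-epenthesis): /g/ and /p/ form a stop–stop cluster, so [a] is inserted between them. /loegpupiefimtuaw/ → loegapupiefimtuaw.
Rule 2 (intervocalic voicing): /p/ is a voiceless obstruent between vowels /a/ and /u/, so it voices to [b]. /p/ is a voiceless obstruent between vowels /u/ and /i/, so it voices to [b]. /f/ is a voiceless obstruent between vowels /e/ and /i/, so it voices to [v]. /loegapupiefimtuaw/ → loegabubievimtuaw.
Rule 3 (nasal place assimilation): /m/ precedes the alveolar consonant /t/, so it assimilates in place to [n]. /loegabubievimtuaw/ → loegabubievintuaw.
Rule 4 (stop-cluster i-epenthesis): no segment meets the environment; /loegabubievintuaw/ is unchanged.
Rule 5 (post-nasal voicing): /t/ is a voiceless stop immediately after the nasal /n/, so it voices to [d]. /loegabubievintuaw/ → loegabubievinduaw.

loegabubievinduaw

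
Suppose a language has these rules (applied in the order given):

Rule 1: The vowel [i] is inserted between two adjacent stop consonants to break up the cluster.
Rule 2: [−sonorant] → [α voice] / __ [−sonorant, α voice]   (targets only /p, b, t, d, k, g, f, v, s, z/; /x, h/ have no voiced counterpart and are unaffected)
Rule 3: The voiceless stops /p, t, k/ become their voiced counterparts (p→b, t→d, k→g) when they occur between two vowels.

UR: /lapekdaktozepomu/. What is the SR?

labegidagidozebomu

Rule 1 (stop-cluster i-epenthesis): /k/ and /d/ form a stop–stop cluster, so [i] is inserted between them. /k/ and /t/ form a stop–stop cluster, so [i] is inserted between them. /lapekdaktozepomu/ → lapekidakitozepomu.
Rule 2 (regressive voicing assimilation): no segment meets the environment; /lapekidakitozepomu/ is unchanged.
Rule 3 (intervocalic voicing): /p/ is a voiceless stop between vowels /a/ and /e/, so it voices to [b]. /k/ is a voiceless stop between vowels /e/ and /i/, so it voices to [g]. /k/ is a voiceless stop between vowels /a/ and /i/, so it voices to [g]. /t/ is a voiceless stop between vowels /i/ and /o/, so it voices to [d]. /p/ is a voiceless stop between vowels /e/ and /o/, so it voices to [b]. /lapekidakitozepomu/ → labegidagidozebomu.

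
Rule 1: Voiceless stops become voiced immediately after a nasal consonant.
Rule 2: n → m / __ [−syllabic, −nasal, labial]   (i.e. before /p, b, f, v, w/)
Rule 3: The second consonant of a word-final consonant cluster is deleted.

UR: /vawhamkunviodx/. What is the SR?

Rule 1 (post-nasal voicing): /k/ is a voiceless stop immediately after the nasal /m/, so it voices to [g]. /vawhamkunviodx/ → vawhamgunviodx.
Rule 2 (nasal place assimilation): /n/ precedes the labial consonant /v/, so it assimilates in place to [m]. /vawhamgunviodx/ → vawhamgumviodx.
Rule 3 (final cluster simplification): /x/ is the second consonant of a word-final cluster /dx/, so it deletes. /vawhamgumviodx/ → vawhamgumviod.

vawhamgumviod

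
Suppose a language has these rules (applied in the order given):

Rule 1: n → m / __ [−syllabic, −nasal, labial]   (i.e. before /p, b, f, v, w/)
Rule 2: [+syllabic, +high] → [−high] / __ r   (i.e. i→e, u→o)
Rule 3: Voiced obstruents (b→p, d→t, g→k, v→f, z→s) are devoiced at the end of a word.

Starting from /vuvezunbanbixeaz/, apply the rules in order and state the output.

Rule 1 (nasal place assimilation): /n/ precedes the labial consonant /b/, so it assimilates in place to [m]. /n/ precedes the labial consonant /b/, so it assimilates in place to [m]. /vuvezunbanbixeaz/ → vuvezumbambixeaz.
Rule 2 (pre-rhotic lowering): no segment meets the environment; /vuvezumbambixeaz/ is unchanged.
Rule 3 (final devoicing): /z/ is a voiced obstruent in word-final position, so it devoices to [s]. /vuvezumbambixeaz/ → vuvezumbambixeas.

vuvezumbambixeas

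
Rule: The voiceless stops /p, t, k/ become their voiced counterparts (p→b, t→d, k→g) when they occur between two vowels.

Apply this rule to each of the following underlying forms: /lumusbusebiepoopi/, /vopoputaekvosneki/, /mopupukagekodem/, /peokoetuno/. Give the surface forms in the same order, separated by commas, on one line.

/lumusbusebiepoopi/: /p/ is a voiceless stop between vowels /e/ and /o/, so it voices to [b]. /p/ is a voiceless stop between vowels /o/ and /i/, so it voices to [b]. → [lumusbusebieboobi].
/vopoputaekvosneki/: /p/ is a voiceless stop between vowels /o/ and /o/, so it voices to [b]. /p/ is a voiceless stop between vowels /o/ and /u/, so it voices to [b]. /t/ is a voiceless stop between vowels /u/ and /a/, so it voices to [d]. /k/ is a voiceless stop between vowels /e/ and /i/, so it voices to [g]. → [vobobudaekvosnegi].
/mopupukagekodem/: /p/ is a voiceless stop between vowels /o/ and /u/, so it voices to [b]. /p/ is a voiceless stop between vowels /u/ and /u/, so it voices to [b]. /k/ is a voiceless stop between vowels /u/ and /a/, so it voices to [g]. /k/ is a voiceless stop between vowels /e/ and /o/, so it voices to [g]. → [mobubugagegodem].
/peokoetuno/: /k/ is a voiceless stop between vowels /o/ and /o/, so it voices to [g]. /t/ is a voiceless stop between vowels /e/ and /u/, so it voices to [d]. → [peogoeduno].

lumusbusebieboobi, vobobudaekvosnegi, mobubugagegodem, peogoeduno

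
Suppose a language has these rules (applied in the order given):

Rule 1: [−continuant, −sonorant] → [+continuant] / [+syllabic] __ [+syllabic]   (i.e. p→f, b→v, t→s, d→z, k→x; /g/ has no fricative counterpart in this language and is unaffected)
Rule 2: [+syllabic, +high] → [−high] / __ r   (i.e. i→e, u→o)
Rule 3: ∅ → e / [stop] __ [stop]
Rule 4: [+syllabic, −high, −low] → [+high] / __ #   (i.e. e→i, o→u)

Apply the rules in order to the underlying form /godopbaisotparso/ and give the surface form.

gozopebaisoteparsu

Rule 1 (intervocalic spirantization): /d/ is a stop between vowels /o/ and /o/, so it spirantizes to the fricative [z]. /godopbaisotparso/ → gozopbaisotparso.
Rule 2 (pre-rhotic lowering): no segment meets the environment; /gozopbaisotparso/ is unchanged.
Rule 3 (stop-cluster e-epenthesis): /p/ and /b/ form a stop–stop cluster, so [e] is inserted between them. /t/ and /p/ form a stop–stop cluster, so [e] is inserted between them. /gozopbaisotparso/ → gozopebaisoteparso.
Rule 4 (final vowel raising): /o/ is a mid vowel in word-final position, so it raises to [u]. /gozopebaisoteparso/ → gozopebaisoteparsu.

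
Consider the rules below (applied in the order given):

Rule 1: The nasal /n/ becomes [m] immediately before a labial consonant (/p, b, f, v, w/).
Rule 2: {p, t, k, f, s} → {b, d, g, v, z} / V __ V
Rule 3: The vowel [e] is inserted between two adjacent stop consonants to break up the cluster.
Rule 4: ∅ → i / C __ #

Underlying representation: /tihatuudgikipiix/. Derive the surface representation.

Rule 1 (nasal place assimilation): no segment meets the environment; /tihatuudgikipiix/ is unchanged.
Rule 2 (intervocalic voicing): /t/ is a voiceless obstruent between vowels /a/ and /u/, so it voices to [d]. /k/ is a voiceless obstruent between vowels /i/ and /i/, so it voices to [g]. /p/ is a voiceless obstruent between vowels /i/ and /i/, so it voices to [b]. /tihatuudgikipiix/ → tihaduudgigibiix.
Rule 3 (stop-cluster e-epenthesis): /d/ and /g/ form a stop–stop cluster, so [e] is inserted between them. /tihaduudgigibiix/ → tihaduudegigibiix.
Rule 4 (final i-epenthesis): the form ends in the consonant /x/, so [i] is inserted word-finally. /tihaduudegigibiix/ → tihaduudegigibiixi.

tihaduudegigibiixi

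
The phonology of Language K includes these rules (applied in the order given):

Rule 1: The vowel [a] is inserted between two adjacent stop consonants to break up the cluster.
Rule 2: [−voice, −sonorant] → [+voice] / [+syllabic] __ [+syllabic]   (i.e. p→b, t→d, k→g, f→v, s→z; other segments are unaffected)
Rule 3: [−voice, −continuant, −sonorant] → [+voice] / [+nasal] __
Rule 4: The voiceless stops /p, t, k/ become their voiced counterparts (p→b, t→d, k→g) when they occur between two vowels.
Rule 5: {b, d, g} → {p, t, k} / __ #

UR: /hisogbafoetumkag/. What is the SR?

Rule 1 (stop-cluster a-epenthesis): /g/ and /b/ form a stop–stop cluster, so [a] is inserted between them. /hisogbafoetumkag/ → hisogabafoetumkag.
Rule 2 (intervocalic voicing): /s/ is a voiceless obstruent between vowels /i/ and /o/, so it voices to [z]. /f/ is a voiceless obstruent between vowels /a/ and /o/, so it voices to [v]. /t/ is a voiceless obstruent between vowels /e/ and /u/, so it voices to [d]. /hisogabafoetumkag/ → hizogabavoedumkag.
Rule 3 (post-nasal voicing): /k/ is a voiceless stop immediately after the nasal /m/, so it voices to [g]. /hizogabavoedumkag/ → hizogabavoedumgag.
Rule 4 (intervocalic voicing): no segment meets the environment; /hizogabavoedumgag/ is unchanged.
Rule 5 (final devoicing): /g/ is a voiced stop in word-final position, so it devoices to [k]. /hizogabavoedumgag/ → hizogabavoedumgak.

hizogabavoedumgak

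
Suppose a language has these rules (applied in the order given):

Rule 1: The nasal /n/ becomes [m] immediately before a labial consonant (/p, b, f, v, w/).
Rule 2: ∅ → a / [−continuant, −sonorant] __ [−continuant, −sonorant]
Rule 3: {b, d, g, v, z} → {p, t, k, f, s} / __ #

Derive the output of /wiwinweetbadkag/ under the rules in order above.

Rule 1 (nasal place assimilation): /n/ precedes the labial consonant /w/, so it assimilates in place to [m]. /wiwinweetbadkag/ → wiwimweetbadkag.
Rule 2 (stop-cluster a-epenthesis): /t/ and /b/ form a stop–stop cluster, so [a] is inserted between them. /d/ and /k/ form a stop–stop cluster, so [a] is inserted between them. /wiwimweetbadkag/ → wiwimweetabadakag.
Rule 3 (final devoicing): /g/ is a voiced obstruent in word-final position, so it devoices to [k]. /wiwimweetabadakag/ → wiwimweetabadakak.

wiwimweetabadakak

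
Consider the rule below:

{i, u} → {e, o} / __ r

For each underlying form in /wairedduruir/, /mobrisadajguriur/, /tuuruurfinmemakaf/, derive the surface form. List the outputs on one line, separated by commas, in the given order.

waereddoruer, mobrisadajgorior, tuoruorfinmemakaf

/wairedduruir/: /i/ is a high vowel immediately before /r/, so it lowers to [e]. /u/ is a high vowel immediately before /r/, so it lowers to [o]. /i/ is a high vowel immediately before /r/, so it lowers to [e]. → [waereddoruer].
/mobrisadajguriur/: /u/ is a high vowel immediately before /r/, so it lowers to [o]. /u/ is a high vowel immediately before /r/, so it lowers to [o]. → [mobrisadajgorior].
/tuuruurfinmemakaf/: /u/ is a high vowel immediately before /r/, so it lowers to [o]. /u/ is a high vowel immediately before /r/, so it lowers to [o]. → [tuoruorfinmemakaf].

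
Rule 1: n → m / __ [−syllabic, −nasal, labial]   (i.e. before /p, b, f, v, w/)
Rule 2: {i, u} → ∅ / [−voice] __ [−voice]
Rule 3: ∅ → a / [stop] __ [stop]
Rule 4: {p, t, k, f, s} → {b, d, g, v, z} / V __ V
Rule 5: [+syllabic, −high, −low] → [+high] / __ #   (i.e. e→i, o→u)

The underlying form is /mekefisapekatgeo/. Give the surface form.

Rule 1 (nasal place assimilation): no segment meets the environment; /mekefisapekatgeo/ is unchanged.
Rule 2 (high vowel syncope): /i/ is a high vowel flanked by voiceless consonants /f/ and /s/, so it deletes. /mekefisapekatgeo/ → mekefsapekatgeo.
Rule 3 (stop-cluster a-epenthesis): /t/ and /g/ form a stop–stop cluster, so [a] is inserted between them. /mekefsapekatgeo/ → mekefsapekatageo.
Rule 4 (intervocalic voicing): /k/ is a voiceless obstruent between vowels /e/ and /e/, so it voices to [g]. /p/ is a voiceless obstruent between vowels /a/ and /e/, so it voices to [b]. /k/ is a voiceless obstruent between vowels /e/ and /a/, so it voices to [g]. /t/ is a voiceless obstruent between vowels /a/ and /a/, so it voices to [d]. /mekefsapekatageo/ → megefsabegadageo.
Rule 5 (final vowel raising): /o/ is a mid vowel in word-final position, so it raises to [u]. /megefsabegadageo/ → megefsabegadageu.

megefsabegadageu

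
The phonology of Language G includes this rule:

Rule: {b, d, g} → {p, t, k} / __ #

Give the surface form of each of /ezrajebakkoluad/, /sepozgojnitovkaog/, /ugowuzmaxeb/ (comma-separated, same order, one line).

/ezrajebakkoluad/: /d/ is a voiced stop in word-final position, so it devoices to [t]. → [ezrajebakkoluat].
/sepozgojnitovkaog/: /g/ is a voiced stop in word-final position, so it devoices to [k]. → [sepozgojnitovkaok].
/ugowuzmaxeb/: /b/ is a voiced stop in word-final position, so it devoices to [p]. → [ugowuzmaxep].

ezrajebakkoluat, sepozgojnitovkaok, ugowuzmaxep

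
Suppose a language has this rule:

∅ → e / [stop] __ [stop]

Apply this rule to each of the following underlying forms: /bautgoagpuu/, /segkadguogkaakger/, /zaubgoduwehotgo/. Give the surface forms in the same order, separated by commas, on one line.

bautegoagepuu, segekadeguogekaakeger, zaubegoduwehotego

/bautgoagpuu/: /t/ and /g/ form a stop–stop cluster, so [e] is inserted between them. /g/ and /p/ form a stop–stop cluster, so [e] is inserted between them. → [bautegoagepuu].
/segkadguogkaakger/: /g/ and /k/ form a stop–stop cluster, so [e] is inserted between them. /d/ and /g/ form a stop–stop cluster, so [e] is inserted between them. /g/ and /k/ form a stop–stop cluster, so [e] is inserted between them. /k/ and /g/ form a stop–stop cluster, so [e] is inserted between them. → [segekadeguogekaakeger].
/zaubgoduwehotgo/: /b/ and /g/ form a stop–stop cluster, so [e] is inserted between them. /t/ and /g/ form a stop–stop cluster, so [e] is inserted between them. → [zaubegoduwehotego].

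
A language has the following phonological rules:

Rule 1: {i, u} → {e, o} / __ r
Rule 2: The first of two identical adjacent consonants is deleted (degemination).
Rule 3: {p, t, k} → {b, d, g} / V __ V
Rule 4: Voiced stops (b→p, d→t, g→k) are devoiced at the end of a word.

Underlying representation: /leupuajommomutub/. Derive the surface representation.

Rule 1 (pre-rhotic lowering): no segment meets the environment; /leupuajommomutub/ is unchanged.
Rule 2 (degemination): /mm/ is a geminate; the first /m/ deletes. /leupuajommomutub/ → leupuajomomutub.
Rule 3 (intervocalic voicing): /p/ is a voiceless stop between vowels /u/ and /u/, so it voices to [b]. /t/ is a voiceless stop between vowels /u/ and /u/, so it voices to [d]. /leupuajomomutub/ → leubuajomomudub.
Rule 4 (final devoicing): /b/ is a voiced stop in word-final position, so it devoices to [p]. /leubuajomomudub/ → leubuajomomudup.

leubuajomomudup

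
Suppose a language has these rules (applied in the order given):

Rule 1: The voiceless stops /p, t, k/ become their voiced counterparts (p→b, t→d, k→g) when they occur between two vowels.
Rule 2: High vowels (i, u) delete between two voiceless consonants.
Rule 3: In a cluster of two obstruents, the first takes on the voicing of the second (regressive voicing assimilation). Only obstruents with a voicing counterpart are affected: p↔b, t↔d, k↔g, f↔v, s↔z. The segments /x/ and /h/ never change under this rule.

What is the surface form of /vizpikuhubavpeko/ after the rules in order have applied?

vispiguhubafpego

Rule 1 (intervocalic voicing): /k/ is a voiceless stop between vowels /i/ and /u/, so it voices to [g]. /k/ is a voiceless stop between vowels /e/ and /o/, so it voices to [g]. /vizpikuhubavpeko/ → vizpiguhubavpego.
Rule 2 (high vowel syncope): no segment meets the environment; /vizpiguhubavpego/ is unchanged.
Rule 3 (regressive voicing assimilation): /z/ precedes the voiceless obstruent /p/, so it devoices to [s] by assimilation. /v/ precedes the voiceless obstruent /p/, so it devoices to [f] by assimilation. /vizpiguhubavpego/ → vispiguhubafpego.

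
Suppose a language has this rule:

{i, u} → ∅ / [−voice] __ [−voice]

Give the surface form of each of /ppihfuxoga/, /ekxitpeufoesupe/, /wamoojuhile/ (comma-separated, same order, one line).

/ppihfuxoga/: /i/ is a high vowel flanked by voiceless consonants /p/ and /h/, so it deletes. /u/ is a high vowel flanked by voiceless consonants /f/ and /x/, so it deletes. → [pphfxoga].
/ekxitpeufoesupe/: /i/ is a high vowel flanked by voiceless consonants /x/ and /t/, so it deletes. /u/ is a high vowel flanked by voiceless consonants /s/ and /p/, so it deletes. → [ekxtpeufoespe].
/wamoojuhile/: the rule's environment is not met; surfaces unchanged as [wamoojuhile].

pphfxoga, ekxtpeufoespe, wamoojuhile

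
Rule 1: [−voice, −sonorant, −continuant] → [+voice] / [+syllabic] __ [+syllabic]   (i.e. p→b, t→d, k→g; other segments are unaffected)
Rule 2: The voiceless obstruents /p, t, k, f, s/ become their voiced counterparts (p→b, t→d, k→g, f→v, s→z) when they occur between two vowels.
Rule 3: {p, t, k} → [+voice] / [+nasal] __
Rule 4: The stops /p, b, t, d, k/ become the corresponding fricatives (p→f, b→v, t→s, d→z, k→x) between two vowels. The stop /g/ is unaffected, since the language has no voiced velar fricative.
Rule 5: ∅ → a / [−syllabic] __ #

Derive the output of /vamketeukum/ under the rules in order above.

Rule 1 (intervocalic voicing): /t/ is a voiceless stop between vowels /e/ and /e/, so it voices to [d]. /k/ is a voiceless stop between vowels /u/ and /u/, so it voices to [g]. /vamketeukum/ → vamkedeugum.
Rule 2 (intervocalic voicing): no segment meets the environment; /vamkedeugum/ is unchanged.
Rule 3 (post-nasal voicing): /k/ is a voiceless stop immediately after the nasal /m/, so it voices to [g]. /vamkedeugum/ → vamgedeugum.
Rule 4 (intervocalic spirantization): /d/ is a stop between vowels /e/ and /e/, so it spirantizes to the fricative [z]. /vamgedeugum/ → vamgezeugum.
Rule 5 (final a-epenthesis): the form ends in the consonant /m/, so [a] is inserted word-finally. /vamgezeugum/ → vamgezeuguma.

vamgezeuguma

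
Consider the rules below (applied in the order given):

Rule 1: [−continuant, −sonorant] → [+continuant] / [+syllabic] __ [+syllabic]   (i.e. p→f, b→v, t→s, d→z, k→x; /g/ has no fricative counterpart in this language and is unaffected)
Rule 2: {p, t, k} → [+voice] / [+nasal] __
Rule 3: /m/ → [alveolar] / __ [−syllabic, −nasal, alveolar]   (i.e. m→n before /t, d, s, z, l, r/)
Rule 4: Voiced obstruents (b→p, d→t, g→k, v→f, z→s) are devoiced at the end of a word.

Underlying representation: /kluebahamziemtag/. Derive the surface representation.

kluevahanziendak

Rule 1 (intervocalic spirantization): /b/ is a stop between vowels /e/ and /a/, so it spirantizes to the fricative [v]. /kluebahamziemtag/ → kluevahamziemtag.
Rule 2 (post-nasal voicing): /t/ is a voiceless stop immediately after the nasal /m/, so it voices to [d]. /kluevahamziemtag/ → kluevahamziemdag.
Rule 3 (nasal place assimilation): /m/ precedes the alveolar consonant /z/, so it assimilates in place to [n]. /m/ precedes the alveolar consonant /d/, so it assimilates in place to [n]. /kluevahamziemdag/ → kluevahanziendag.
Rule 4 (final devoicing): /g/ is a voiced obstruent in word-final position, so it devoices to [k]. /kluevahanziendag/ → kluevahanziendak.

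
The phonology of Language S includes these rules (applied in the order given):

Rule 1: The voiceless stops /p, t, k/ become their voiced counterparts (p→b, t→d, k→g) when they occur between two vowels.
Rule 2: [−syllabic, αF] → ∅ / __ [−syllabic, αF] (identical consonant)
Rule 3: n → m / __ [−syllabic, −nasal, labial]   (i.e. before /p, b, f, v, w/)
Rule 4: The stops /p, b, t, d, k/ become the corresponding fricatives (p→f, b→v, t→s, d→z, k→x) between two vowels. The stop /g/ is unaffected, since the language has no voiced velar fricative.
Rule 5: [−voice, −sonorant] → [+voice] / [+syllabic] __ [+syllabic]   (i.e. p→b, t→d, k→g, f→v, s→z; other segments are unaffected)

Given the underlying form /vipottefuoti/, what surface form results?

vivozevuozi

Rule 1 (intervocalic voicing): /p/ is a voiceless stop between vowels /i/ and /o/, so it voices to [b]. /t/ is a voiceless stop between vowels /o/ and /i/, so it voices to [d]. /vipottefuoti/ → vibottefuodi.
Rule 2 (degemination): /tt/ is a geminate; the first /t/ deletes. /vibottefuodi/ → vibotefuodi.
Rule 3 (nasal place assimilation): no segment meets the environment; /vibotefuodi/ is unchanged.
Rule 4 (intervocalic spirantization): /b/ is a stop between vowels /i/ and /o/, so it spirantizes to the fricative [v]. /t/ is a stop between vowels /o/ and /e/, so it spirantizes to the fricative [s]. /d/ is a stop between vowels /o/ and /i/, so it spirantizes to the fricative [z]. /vibotefuodi/ → vivosefuozi.
Rule 5 (intervocalic voicing): /s/ is a voiceless obstruent between vowels /o/ and /e/, so it voices to [z]. /f/ is a voiceless obstruent between vowels /e/ and /u/, so it voices to [v]. /vivosefuozi/ → vivozevuozi.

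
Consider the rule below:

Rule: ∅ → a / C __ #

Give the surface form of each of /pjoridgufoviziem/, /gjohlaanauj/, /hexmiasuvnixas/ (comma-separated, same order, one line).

/pjoridgufoviziem/: the form ends in the consonant /m/, so [a] is inserted word-finally. → [pjoridgufoviziema].
/gjohlaanauj/: the form ends in the consonant /j/, so [a] is inserted word-finally. → [gjohlaanauja].
/hexmiasuvnixas/: the form ends in the consonant /s/, so [a] is inserted word-finally. → [hexmiasuvnixasa].

pjoridgufoviziema, gjohlaanauja, hexmiasuvnixasa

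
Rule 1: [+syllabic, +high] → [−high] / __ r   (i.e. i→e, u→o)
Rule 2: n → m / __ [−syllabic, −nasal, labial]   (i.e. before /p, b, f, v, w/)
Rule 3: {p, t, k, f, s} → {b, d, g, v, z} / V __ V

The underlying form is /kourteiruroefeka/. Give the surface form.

koorteeroroevega

Rule 1 (pre-rhotic lowering): /u/ is a high vowel immediately before /r/, so it lowers to [o]. /i/ is a high vowel immediately before /r/, so it lowers to [e]. /u/ is a high vowel immediately before /r/, so it lowers to [o]. /kourteiruroefeka/ → koorteeroroefeka.
Rule 2 (nasal place assimilation): no segment meets the environment; /koorteeroroefeka/ is unchanged.
Rule 3 (intervocalic voicing): /f/ is a voiceless obstruent between vowels /e/ and /e/, so it voices to [v]. /k/ is a voiceless obstruent between vowels /e/ and /a/, so it voices to [g]. /koorteeroroefeka/ → koorteeroroevega.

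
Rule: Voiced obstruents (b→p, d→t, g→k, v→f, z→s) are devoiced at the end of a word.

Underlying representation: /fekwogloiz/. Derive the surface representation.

Scanning /fekwogloiz/: /g/ at position 6 is not in the conditioning environment; /z/ is a voiced obstruent in word-final position, so it devoices to [s].
Result: [fekwoglois].

fekwoglois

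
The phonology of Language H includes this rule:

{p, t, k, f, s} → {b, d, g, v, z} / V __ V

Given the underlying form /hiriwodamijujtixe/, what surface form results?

No segment of /hiriwodamijujtixe/ meets the structural description of the rule, so the form surfaces unchanged.

hiriwodamijujtixe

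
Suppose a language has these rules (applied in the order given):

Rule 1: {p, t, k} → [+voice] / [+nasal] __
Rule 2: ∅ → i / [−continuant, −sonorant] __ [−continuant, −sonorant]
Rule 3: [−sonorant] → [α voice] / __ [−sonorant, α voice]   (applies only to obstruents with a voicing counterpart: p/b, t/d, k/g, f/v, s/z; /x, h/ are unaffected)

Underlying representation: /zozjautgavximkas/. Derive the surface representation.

Rule 1 (post-nasal voicing): /k/ is a voiceless stop immediately after the nasal /m/, so it voices to [g]. /zozjautgavximkas/ → zozjautgavximgas.
Rule 2 (stop-cluster i-epenthesis): /t/ and /g/ form a stop–stop cluster, so [i] is inserted between them. /zozjautgavximgas/ → zozjautigavximgas.
Rule 3 (regressive voicing assimilation): /v/ precedes the voiceless obstruent /x/, so it devoices to [f] by assimilation. /zozjautigavximgas/ → zozjautigafximgas.

zozjautigafximgas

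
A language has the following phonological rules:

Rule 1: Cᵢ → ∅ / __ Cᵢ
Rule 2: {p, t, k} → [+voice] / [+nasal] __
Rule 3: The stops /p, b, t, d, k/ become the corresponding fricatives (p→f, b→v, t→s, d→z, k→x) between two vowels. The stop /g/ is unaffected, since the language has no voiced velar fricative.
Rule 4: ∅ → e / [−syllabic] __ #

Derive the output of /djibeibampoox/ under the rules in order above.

djiveivambooxe

Rule 1 (degemination): no segment meets the environment; /djibeibampoox/ is unchanged.
Rule 2 (post-nasal voicing): /p/ is a voiceless stop immediately after the nasal /m/, so it voices to [b]. /djibeibampoox/ → djibeibamboox.
Rule 3 (intervocalic spirantization): /b/ is a stop between vowels /i/ and /e/, so it spirantizes to the fricative [v]. /b/ is a stop between vowels /i/ and /a/, so it spirantizes to the fricative [v]. /djibeibamboox/ → djiveivamboox.
Rule 4 (final e-epenthesis): the form ends in the consonant /x/, so [e] is inserted word-finally. /djiveivamboox/ → djiveivambooxe.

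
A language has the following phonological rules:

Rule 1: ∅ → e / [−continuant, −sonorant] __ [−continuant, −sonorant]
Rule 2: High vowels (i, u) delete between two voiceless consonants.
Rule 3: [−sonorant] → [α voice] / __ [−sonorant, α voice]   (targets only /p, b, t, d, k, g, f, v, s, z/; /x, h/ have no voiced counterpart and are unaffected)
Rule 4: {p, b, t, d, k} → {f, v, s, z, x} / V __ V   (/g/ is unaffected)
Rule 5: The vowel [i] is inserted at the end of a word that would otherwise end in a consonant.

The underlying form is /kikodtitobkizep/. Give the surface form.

kkozettovexizepi

Rule 1 (stop-cluster e-epenthesis): /d/ and /t/ form a stop–stop cluster, so [e] is inserted between them. /b/ and /k/ form a stop–stop cluster, so [e] is inserted between them. /kikodtitobkizep/ → kikodetitobekizep.
Rule 2 (high vowel syncope): /i/ is a high vowel flanked by voiceless consonants /k/ and /k/, so it deletes. /i/ is a high vowel flanked by voiceless consonants /t/ and /t/, so it deletes. /kikodetitobekizep/ → kkodettobekizep.
Rule 3 (regressive voicing assimilation): no segment meets the environment; /kkodettobekizep/ is unchanged.
Rule 4 (intervocalic spirantization): /d/ is a stop between vowels /o/ and /e/, so it spirantizes to the fricative [z]. /b/ is a stop between vowels /o/ and /e/, so it spirantizes to the fricative [v]. /k/ is a stop between vowels /e/ and /i/, so it spirantizes to the fricative [x]. /kkodettobekizep/ → kkozettovexizep.
Rule 5 (final i-epenthesis): the form ends in the consonant /p/, so [i] is inserted word-finally. /kkozettovexizep/ → kkozettovexizepi.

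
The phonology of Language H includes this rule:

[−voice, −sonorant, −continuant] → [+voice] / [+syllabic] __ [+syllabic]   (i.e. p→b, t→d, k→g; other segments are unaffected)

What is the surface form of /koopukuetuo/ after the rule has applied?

/p/ is a voiceless stop between vowels /o/ and /u/, so it voices to [b].
/k/ is a voiceless stop between vowels /u/ and /u/, so it voices to [g].
/t/ is a voiceless stop between vowels /e/ and /u/, so it voices to [d].
The other instance of /k/ does not occur in the required environment and remains unchanged.
Surface form: [koobugueduo].

koobugueduo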